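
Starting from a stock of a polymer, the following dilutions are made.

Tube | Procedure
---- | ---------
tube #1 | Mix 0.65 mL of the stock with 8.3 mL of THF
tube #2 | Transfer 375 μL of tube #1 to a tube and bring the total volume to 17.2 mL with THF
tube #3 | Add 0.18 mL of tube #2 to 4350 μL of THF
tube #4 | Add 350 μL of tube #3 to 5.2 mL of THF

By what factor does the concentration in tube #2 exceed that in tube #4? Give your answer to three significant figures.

Step 1: 0.65 mL + 8.3 mL = 8.95 mL total → factor 8.95/0.65 = 13.769
Step 2: 375 μL brought to 17.2 mL → factor 17200/375 = 45.867
Step 3: 0.18 mL + 4350 μL = 4.53 mL total → factor 4.53/0.18 = 25.167
Step 4: 350 μL + 5.2 mL = 5550 μL total → factor 5550/350 = 15.857
Dilution factor to tube #2 = 631.55; to tube #4 = 2.5203 × 10^5
[tube #2]/[tube #4] = (factor to tube #4)/(factor to tube #2) = 2.5203 × 10^5/631.55 = 399

399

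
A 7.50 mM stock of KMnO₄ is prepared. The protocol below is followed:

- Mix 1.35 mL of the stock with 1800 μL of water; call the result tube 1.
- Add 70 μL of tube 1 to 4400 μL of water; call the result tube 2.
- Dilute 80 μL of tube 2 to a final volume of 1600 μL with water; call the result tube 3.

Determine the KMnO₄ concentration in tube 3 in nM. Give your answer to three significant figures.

Step 1: 1.35 mL + 1800 μL = 3.15 mL total → factor 3.15/1.35 = 2.3333
Step 2: 70 μL + 4400 μL = 4470 μL total → factor 4470/70 = 63.857
Step 3: 80 μL brought to 1600 μL → factor 1600/80 = 20
Overall dilution factor = 2.3333 × 63.857 × 20 = 2980
Final = 7.50 mM / 2980 = 0.002517 mM = 2.52 × 10^3 nM

2.52 × 10^3 nM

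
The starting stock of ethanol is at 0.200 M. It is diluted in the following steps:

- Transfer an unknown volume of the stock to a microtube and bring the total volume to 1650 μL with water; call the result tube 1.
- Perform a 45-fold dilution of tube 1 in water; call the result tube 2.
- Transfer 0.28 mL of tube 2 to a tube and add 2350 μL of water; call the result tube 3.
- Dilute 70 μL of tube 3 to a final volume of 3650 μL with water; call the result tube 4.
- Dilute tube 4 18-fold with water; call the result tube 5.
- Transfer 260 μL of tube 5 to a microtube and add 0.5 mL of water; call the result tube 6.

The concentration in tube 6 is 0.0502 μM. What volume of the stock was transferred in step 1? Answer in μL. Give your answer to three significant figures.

Step 1: v brought to 1650 μL → factor = 1650 μL/v
Step 2: 45-fold → factor 45
Step 3: 0.28 mL + 2350 μL = 2.63 mL total → factor 2.63/0.28 = 9.3929
Step 4: 70 μL brought to 3650 μL → factor 3650/70 = 52.143
Step 5: 18-fold → factor 18
Step 6: 260 μL + 0.5 mL = 760 μL total → factor 760/260 = 2.9231
Product of known-step factors = 1.1596 × 10^6
Overall factor = 0.200 M / (0.0502 μM) = 3.9841 × 10^6
Step-1 factor = 3.9841 × 10^6 / 1.1596 × 10^6 = 3.4356
v = 1650 μL / 3.4356 = 480 μL

480 μL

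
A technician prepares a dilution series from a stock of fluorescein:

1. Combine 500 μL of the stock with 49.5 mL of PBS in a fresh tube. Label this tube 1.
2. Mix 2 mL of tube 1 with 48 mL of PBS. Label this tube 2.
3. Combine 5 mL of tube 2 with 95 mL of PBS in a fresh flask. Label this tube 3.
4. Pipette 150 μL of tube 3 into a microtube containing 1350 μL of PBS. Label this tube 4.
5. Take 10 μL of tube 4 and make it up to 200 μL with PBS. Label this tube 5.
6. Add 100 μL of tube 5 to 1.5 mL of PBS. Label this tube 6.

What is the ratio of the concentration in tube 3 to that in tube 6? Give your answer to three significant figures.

Step 1: 500 μL + 49.5 mL = 50000 μL total → factor 50000/500 = 100
Step 2: 2 mL + 48 mL = 50 mL total → factor 50/2 = 25
Step 3: 5 mL + 95 mL = 100 mL total → factor 100/5 = 20
Step 4: 150 μL + 1350 μL = 1500 μL total → factor 1500/150 = 10
Step 5: 10 μL brought to 200 μL → factor 200/10 = 20
Step 6: 100 μL + 1.5 mL = 1600 μL total → factor 1600/100 = 16
Dilution factor to tube 3 = 50000; to tube 6 = 1.6 × 10^8
[tube 3]/[tube 6] = (factor to tube 6)/(factor to tube 3) = 1.6 × 10^8/50000 = 3.20 × 10^3

3.20 × 10^3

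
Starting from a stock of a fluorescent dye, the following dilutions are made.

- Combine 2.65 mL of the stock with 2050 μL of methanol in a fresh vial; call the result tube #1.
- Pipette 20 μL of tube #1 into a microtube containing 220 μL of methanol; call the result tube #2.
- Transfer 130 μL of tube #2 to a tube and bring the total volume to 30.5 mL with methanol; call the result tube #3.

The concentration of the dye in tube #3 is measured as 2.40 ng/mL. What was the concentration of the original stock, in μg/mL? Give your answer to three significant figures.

12.0 μg/mL

Step 1: 2.65 mL + 2050 μL = 4.7 mL total → factor 4.7/2.65 = 1.7736
Step 2: 20 μL + 220 μL = 240 μL total → factor 240/20 = 12
Step 3: 130 μL brought to 30.5 mL → factor 30500/130 = 234.62
Overall dilution factor = 1.7736 × 12 × 234.62 = 4993.3
Stock = 2.40 ng/mL × 4993.3 = 1.198 × 10^4 ng/mL = 12.0 μg/mL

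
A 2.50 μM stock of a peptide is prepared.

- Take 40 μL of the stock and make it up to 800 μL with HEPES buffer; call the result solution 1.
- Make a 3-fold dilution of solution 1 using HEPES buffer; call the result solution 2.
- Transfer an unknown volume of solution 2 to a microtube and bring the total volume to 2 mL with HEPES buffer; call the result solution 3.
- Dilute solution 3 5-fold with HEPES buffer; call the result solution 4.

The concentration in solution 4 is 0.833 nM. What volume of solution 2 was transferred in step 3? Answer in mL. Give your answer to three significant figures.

Step 1: 40 μL brought to 800 μL → factor 800/40 = 20
Step 2: 3-fold → factor 3
Step 3: v brought to 2 mL → factor = 2 mL/v
Step 4: 5-fold → factor 5
Product of known-step factors = 300
Overall factor = 2.50 μM / (0.833 nM) = 3001.2
Step-3 factor = 3001.2 / 300 = 10.004
v = 2 mL / 10.004 = 0.200 mL

0.200 mL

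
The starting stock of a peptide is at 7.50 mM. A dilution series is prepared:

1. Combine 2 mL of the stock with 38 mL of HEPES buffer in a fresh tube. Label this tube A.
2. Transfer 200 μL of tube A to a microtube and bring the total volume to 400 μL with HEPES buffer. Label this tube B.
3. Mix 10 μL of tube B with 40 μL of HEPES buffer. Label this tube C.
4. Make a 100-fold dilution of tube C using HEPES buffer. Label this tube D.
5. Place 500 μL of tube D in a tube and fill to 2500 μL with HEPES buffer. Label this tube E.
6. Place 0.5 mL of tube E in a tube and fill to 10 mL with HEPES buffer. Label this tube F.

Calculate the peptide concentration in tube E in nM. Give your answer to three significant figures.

Step 1: 2 mL + 38 mL = 40 mL total → factor 40/2 = 20
Step 2: 200 μL brought to 400 μL → factor 400/200 = 2
Step 3: 10 μL + 40 μL = 50 μL total → factor 50/10 = 5
Step 4: 100-fold → factor 100
Step 5: 500 μL brought to 2500 μL → factor 2500/500 = 5
Dilution factor through tube E = 20 × 2 × 5 × 100 × 5 = 1 × 10^5
[tube E] = 7.50 mM / 1 × 10^5 = 7.500 × 10^-5 mM = 75.0 nM

75.0 nM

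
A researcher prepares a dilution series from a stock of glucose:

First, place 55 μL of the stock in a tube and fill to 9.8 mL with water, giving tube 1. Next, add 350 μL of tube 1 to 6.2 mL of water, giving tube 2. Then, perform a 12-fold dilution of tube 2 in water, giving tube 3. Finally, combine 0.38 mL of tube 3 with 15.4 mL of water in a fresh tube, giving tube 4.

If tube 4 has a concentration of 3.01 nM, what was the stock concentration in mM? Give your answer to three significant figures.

Step 1: 55 μL brought to 9.8 mL → factor 9800/55 = 178.18
Step 2: 350 μL + 6.2 mL = 6550 μL total → factor 6550/350 = 18.714
Step 3: 12-fold → factor 12
Step 4: 0.38 mL + 15.4 mL = 15.78 mL total → factor 15.78/0.38 = 41.526
Overall dilution factor = 178.18 × 18.714 × 12 × 41.526 = 1.6617 × 10^6
Stock = 3.01 nM × 1.6617 × 10^6 = 5.002 × 10^6 nM = 5.00 mM

5.00 mM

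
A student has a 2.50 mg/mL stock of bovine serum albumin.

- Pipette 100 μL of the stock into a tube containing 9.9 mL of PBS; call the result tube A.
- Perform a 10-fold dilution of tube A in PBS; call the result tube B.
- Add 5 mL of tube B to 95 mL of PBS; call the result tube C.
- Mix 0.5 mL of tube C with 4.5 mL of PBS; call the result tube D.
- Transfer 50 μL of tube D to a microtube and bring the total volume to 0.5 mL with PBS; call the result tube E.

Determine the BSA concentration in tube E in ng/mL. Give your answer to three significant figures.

1.25 ng/mL

Step 1: 100 μL + 9.9 mL = 10000 μL total → factor 10000/100 = 100
Step 2: 10-fold → factor 10
Step 3: 5 mL + 95 mL = 100 mL total → factor 100/5 = 20
Step 4: 0.5 mL + 4.5 mL = 5 mL total → factor 5/0.5 = 10
Step 5: 50 μL brought to 0.5 mL → factor 500/50 = 10
Overall dilution factor = 100 × 10 × 20 × 10 × 10 = 2 × 10^6
Final = 2.50 mg/mL / 2 × 10^6 = 1.250 × 10^-6 mg/mL = 1.25 ng/mL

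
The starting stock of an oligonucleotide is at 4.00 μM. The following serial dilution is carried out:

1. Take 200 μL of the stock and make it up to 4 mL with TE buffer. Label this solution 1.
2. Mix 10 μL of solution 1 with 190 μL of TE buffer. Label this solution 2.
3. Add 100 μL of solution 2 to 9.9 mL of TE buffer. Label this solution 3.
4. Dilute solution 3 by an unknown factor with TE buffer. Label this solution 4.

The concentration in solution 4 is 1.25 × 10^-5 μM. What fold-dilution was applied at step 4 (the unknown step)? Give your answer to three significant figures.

Step 1: 200 μL brought to 4 mL → factor 4000/200 = 20
Step 2: 10 μL + 190 μL = 200 μL total → factor 200/10 = 20
Step 3: 100 μL + 9.9 mL = 10000 μL total → factor 10000/100 = 100
Step 4: unknown factor x
Product of known-step factors = 40000
Overall factor = 4.00 μM / (1.25 × 10^-5 μM) = 3.2 × 10^5
x = 3.2 × 10^5 / 40000 = 8.00

8.00-fold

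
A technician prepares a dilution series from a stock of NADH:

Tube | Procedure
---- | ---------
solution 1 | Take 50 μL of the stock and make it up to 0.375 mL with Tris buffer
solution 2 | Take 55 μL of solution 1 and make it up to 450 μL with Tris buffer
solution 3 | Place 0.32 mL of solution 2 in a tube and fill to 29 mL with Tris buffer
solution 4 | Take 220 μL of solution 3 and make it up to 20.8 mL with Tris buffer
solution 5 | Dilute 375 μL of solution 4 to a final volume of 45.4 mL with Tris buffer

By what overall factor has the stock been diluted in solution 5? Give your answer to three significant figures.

Step 1: 50 μL brought to 0.375 mL → factor 375/50 = 7.5
Step 2: 55 μL brought to 450 μL → factor 450/55 = 8.1818
Step 3: 0.32 mL brought to 29 mL → factor 29/0.32 = 90.625
Step 4: 220 μL brought to 20.8 mL → factor 20800/220 = 94.545
Step 5: 375 μL brought to 45.4 mL → factor 45400/375 = 121.07
Overall dilution factor = 7.5 × 8.1818 × 90.625 × 94.545 × 121.07 = 6.3654 × 10^7

6.37 × 10^7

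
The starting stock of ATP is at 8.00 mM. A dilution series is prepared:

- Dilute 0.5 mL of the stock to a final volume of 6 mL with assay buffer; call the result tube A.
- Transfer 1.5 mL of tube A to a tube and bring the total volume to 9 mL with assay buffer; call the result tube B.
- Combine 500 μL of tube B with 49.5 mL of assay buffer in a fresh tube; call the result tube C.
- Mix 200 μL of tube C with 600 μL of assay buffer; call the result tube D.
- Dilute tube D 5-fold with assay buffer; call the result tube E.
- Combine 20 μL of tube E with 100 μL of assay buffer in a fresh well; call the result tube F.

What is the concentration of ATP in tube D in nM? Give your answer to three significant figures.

278 nM

Step 1: 0.5 mL brought to 6 mL → factor 6/0.5 = 12
Step 2: 1.5 mL brought to 9 mL → factor 9/1.5 = 6
Step 3: 500 μL + 49.5 mL = 50000 μL total → factor 50000/500 = 100
Step 4: 200 μL + 600 μL = 800 μL total → factor 800/200 = 4
Dilution factor through tube D = 12 × 6 × 100 × 4 = 28800
[tube D] = 8.00 mM / 28800 = 0.0002778 mM = 278 nM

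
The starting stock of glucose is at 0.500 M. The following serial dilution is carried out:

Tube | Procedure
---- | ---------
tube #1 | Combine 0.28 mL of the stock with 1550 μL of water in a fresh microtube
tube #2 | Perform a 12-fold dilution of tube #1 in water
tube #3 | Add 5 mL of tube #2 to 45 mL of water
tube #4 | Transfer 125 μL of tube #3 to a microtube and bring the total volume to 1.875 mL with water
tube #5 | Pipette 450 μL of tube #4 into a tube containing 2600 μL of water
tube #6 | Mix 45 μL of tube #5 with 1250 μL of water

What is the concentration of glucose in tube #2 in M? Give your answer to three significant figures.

0.00638 M

Step 1: 0.28 mL + 1550 μL = 1.83 mL total → factor 1.83/0.28 = 6.5357
Step 2: 12-fold → factor 12
Dilution factor through tube #2 = 6.5357 × 12 = 78.429
[tube #2] = 0.500 M / 78.429 = 0.00638 M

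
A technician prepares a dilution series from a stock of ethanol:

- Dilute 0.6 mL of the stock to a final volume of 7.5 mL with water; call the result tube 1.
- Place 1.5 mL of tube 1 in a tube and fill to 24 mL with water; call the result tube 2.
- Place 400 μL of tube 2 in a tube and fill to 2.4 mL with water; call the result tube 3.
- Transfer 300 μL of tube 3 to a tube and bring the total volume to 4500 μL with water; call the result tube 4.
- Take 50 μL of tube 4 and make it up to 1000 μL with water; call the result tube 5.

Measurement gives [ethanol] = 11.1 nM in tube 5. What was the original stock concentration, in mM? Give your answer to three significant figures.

Step 1: 0.6 mL brought to 7.5 mL → factor 7.5/0.6 = 12.5
Step 2: 1.5 mL brought to 24 mL → factor 24/1.5 = 16
Step 3: 400 μL brought to 2.4 mL → factor 2400/400 = 6
Step 4: 300 μL brought to 4500 μL → factor 4500/300 = 15
Step 5: 50 μL brought to 1000 μL → factor 1000/50 = 20
Overall dilution factor = 12.5 × 16 × 6 × 15 × 20 = 3.6 × 10^5
Stock = 11.1 nM × 3.6 × 10^5 = 3.996 × 10^6 nM = 4.00 mM

4.00 mM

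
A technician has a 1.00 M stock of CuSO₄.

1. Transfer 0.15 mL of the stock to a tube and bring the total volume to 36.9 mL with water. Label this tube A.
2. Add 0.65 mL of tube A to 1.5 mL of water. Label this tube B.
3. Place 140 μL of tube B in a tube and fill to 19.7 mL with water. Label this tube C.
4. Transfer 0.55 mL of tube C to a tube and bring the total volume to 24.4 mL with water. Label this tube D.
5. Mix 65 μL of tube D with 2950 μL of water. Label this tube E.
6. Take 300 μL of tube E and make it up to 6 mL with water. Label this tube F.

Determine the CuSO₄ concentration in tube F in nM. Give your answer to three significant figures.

0.212 nM

Step 1: 0.15 mL brought to 36.9 mL → factor 36.9/0.15 = 246
Step 2: 0.65 mL + 1.5 mL = 2.15 mL total → factor 2.15/0.65 = 3.3077
Step 3: 140 μL brought to 19.7 mL → factor 19700/140 = 140.71
Step 4: 0.55 mL brought to 24.4 mL → factor 24.4/0.55 = 44.364
Step 5: 65 μL + 2950 μL = 3015 μL total → factor 3015/65 = 46.385
Step 6: 300 μL brought to 6 mL → factor 6000/300 = 20
Overall dilution factor = 246 × 3.3077 × 140.71 × 44.364 × 46.385 × 20 = 4.7123 × 10^9
Final = 1.00 M / 4.7123 × 10^9 = 2.122 × 10^-10 M = 0.212 nM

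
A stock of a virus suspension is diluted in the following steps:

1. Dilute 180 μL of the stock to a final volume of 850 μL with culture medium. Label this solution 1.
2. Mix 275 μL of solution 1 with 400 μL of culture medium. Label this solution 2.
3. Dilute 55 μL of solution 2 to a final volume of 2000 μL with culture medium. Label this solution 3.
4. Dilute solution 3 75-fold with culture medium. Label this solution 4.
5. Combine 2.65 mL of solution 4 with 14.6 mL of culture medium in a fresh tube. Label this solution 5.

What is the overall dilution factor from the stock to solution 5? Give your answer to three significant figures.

Step 1: 180 μL brought to 850 μL → factor 850/180 = 4.7222
Step 2: 275 μL + 400 μL = 675 μL total → factor 675/275 = 2.4545
Step 3: 55 μL brought to 2000 μL → factor 2000/55 = 36.364
Step 4: 75-fold → factor 75
Step 5: 2.65 mL + 14.6 mL = 17.25 mL total → factor 17.25/2.65 = 6.5094
Overall dilution factor = 4.7222 × 2.4545 × 36.364 × 75 × 6.5094 = 2.0577 × 10^5

2.06 × 10^5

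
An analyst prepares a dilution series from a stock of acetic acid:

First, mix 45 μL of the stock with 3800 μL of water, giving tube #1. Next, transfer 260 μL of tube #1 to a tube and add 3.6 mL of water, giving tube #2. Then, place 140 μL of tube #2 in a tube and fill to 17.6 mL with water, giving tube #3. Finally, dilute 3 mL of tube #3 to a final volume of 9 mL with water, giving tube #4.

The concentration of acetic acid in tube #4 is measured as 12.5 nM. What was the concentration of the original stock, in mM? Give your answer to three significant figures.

5.98 mM

Step 1: 45 μL + 3800 μL = 3845 μL total → factor 3845/45 = 85.444
Step 2: 260 μL + 3.6 mL = 3860 μL total → factor 3860/260 = 14.846
Step 3: 140 μL brought to 17.6 mL → factor 17600/140 = 125.71
Step 4: 3 mL brought to 9 mL → factor 9/3 = 3
Overall dilution factor = 85.444 × 14.846 × 125.71 × 3 = 4.7841 × 10^5
Stock = 12.5 nM × 4.7841 × 10^5 = 5.980 × 10^6 nM = 5.98 mM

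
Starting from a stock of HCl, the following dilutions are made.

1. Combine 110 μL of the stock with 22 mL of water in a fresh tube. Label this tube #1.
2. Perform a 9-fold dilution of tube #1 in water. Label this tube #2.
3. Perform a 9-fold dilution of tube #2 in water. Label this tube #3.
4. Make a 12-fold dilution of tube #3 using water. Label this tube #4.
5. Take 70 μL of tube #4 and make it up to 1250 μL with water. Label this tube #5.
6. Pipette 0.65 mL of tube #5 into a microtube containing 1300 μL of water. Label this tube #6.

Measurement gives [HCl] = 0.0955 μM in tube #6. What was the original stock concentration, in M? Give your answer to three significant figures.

1.00 M

Step 1: 110 μL + 22 mL = 22110 μL total → factor 22110/110 = 201
Step 2: 9-fold → factor 9
Step 3: 9-fold → factor 9
Step 4: 12-fold → factor 12
Step 5: 70 μL brought to 1250 μL → factor 1250/70 = 17.857
Step 6: 0.65 mL + 1300 μL = 1.95 mL total → factor 1.95/0.65 = 3
Overall dilution factor = 201 × 9 × 9 × 12 × 17.857 × 3 = 1.0466 × 10^7
Stock = 0.0955 μM × 1.0466 × 10^7 = 9.995 × 10^5 μM = 1.00 M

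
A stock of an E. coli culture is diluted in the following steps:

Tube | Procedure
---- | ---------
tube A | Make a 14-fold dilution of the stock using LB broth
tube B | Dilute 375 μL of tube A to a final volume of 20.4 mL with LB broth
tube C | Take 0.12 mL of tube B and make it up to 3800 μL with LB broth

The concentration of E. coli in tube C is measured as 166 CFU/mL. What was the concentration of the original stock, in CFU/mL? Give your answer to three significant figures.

4.00 × 10^6 CFU/mL

Step 1: 14-fold → factor 14
Step 2: 375 μL brought to 20.4 mL → factor 20400/375 = 54.4
Step 3: 0.12 mL brought to 3800 μL → factor 3.8/0.12 = 31.667
Overall dilution factor = 14 × 54.4 × 31.667 = 24117
Stock = 166 CFU/mL × 24117 = 4.00 × 10^6 CFU/mL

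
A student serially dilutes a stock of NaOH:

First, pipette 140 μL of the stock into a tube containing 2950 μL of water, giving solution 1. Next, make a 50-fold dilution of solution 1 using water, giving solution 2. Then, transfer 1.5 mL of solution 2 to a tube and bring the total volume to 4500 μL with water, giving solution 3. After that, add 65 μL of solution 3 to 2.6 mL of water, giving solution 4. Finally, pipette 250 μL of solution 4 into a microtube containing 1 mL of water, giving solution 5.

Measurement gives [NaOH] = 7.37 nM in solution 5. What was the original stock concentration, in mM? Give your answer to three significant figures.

5.00 mM

Step 1: 140 μL + 2950 μL = 3090 μL total → factor 3090/140 = 22.071
Step 2: 50-fold → factor 50
Step 3: 1.5 mL brought to 4500 μL → factor 4.5/1.5 = 3
Step 4: 65 μL + 2.6 mL = 2665 μL total → factor 2665/65 = 41
Step 5: 250 μL + 1 mL = 1250 μL total → factor 1250/250 = 5
Overall dilution factor = 22.071 × 50 × 3 × 41 × 5 = 6.787 × 10^5
Stock = 7.37 nM × 6.787 × 10^5 = 5.002 × 10^6 nM = 5.00 mM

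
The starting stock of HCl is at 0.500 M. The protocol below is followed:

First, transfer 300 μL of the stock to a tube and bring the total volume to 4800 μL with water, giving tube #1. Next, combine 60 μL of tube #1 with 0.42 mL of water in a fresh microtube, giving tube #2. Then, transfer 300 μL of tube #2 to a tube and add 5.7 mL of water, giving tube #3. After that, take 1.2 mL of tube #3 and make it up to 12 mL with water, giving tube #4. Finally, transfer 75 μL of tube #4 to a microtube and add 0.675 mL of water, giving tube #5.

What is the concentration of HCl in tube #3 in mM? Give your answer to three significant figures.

Step 1: 300 μL brought to 4800 μL → factor 4800/300 = 16
Step 2: 60 μL + 0.42 mL = 480 μL total → factor 480/60 = 8
Step 3: 300 μL + 5.7 mL = 6000 μL total → factor 6000/300 = 20
Dilution factor through tube #3 = 16 × 8 × 20 = 2560
[tube #3] = 0.500 M / 2560 = 0.0001953 M = 0.195 mM

0.195 mM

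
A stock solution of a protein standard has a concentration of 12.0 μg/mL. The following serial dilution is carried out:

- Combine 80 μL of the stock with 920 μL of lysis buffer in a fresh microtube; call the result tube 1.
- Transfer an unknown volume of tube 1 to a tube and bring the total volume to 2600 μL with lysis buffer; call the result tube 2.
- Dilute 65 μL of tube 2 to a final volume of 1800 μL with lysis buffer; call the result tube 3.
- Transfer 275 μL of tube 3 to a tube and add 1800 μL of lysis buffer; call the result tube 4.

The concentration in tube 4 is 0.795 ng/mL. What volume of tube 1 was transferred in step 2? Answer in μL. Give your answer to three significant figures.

Step 1: 80 μL + 920 μL = 1000 μL total → factor 1000/80 = 12.5
Step 2: v brought to 2600 μL → factor = 2600 μL/v
Step 3: 65 μL brought to 1800 μL → factor 1800/65 = 27.692
Step 4: 275 μL + 1800 μL = 2075 μL total → factor 2075/275 = 7.5455
Product of known-step factors = 2611.9
Overall factor = 12.0 μg/mL / (0.795 ng/mL) = 15094
Step-2 factor = 15094 / 2611.9 = 5.7791
v = 2600 μL / 5.7791 = 450 μL

450 μL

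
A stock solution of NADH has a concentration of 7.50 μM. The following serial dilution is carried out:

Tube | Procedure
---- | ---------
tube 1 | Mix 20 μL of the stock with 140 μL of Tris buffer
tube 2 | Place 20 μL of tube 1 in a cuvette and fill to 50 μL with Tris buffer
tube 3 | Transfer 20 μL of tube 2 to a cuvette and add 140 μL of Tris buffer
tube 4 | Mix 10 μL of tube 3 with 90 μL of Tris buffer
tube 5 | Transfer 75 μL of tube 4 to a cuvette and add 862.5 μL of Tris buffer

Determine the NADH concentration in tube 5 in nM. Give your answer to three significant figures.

Step 1: 20 μL + 140 μL = 160 μL total → factor 160/20 = 8
Step 2: 20 μL brought to 50 μL → factor 50/20 = 2.5
Step 3: 20 μL + 140 μL = 160 μL total → factor 160/20 = 8
Step 4: 10 μL + 90 μL = 100 μL total → factor 100/10 = 10
Step 5: 75 μL + 862.5 μL = 937.5 μL total → factor 937.5/75 = 12.5
Overall dilution factor = 8 × 2.5 × 8 × 10 × 12.5 = 20000
Final = 7.50 μM / 20000 = 0.0003750 μM = 0.375 nM

0.375 nM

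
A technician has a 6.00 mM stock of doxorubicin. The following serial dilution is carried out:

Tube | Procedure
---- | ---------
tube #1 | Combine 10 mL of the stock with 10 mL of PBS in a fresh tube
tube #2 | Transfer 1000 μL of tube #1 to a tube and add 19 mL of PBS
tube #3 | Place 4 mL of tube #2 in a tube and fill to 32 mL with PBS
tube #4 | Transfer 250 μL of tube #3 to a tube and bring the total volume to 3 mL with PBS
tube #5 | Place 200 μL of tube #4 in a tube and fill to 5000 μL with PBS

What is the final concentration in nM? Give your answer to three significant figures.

62.5 nM

Step 1: 10 mL + 10 mL = 20 mL total → factor 20/10 = 2
Step 2: 1000 μL + 19 mL = 20000 μL total → factor 20000/1000 = 20
Step 3: 4 mL brought to 32 mL → factor 32/4 = 8
Step 4: 250 μL brought to 3 mL → factor 3000/250 = 12
Step 5: 200 μL brought to 5000 μL → factor 5000/200 = 25
Overall dilution factor = 2 × 20 × 8 × 12 × 25 = 96000
Final = 6.00 mM / 96000 = 6.250 × 10^-5 mM = 62.5 nM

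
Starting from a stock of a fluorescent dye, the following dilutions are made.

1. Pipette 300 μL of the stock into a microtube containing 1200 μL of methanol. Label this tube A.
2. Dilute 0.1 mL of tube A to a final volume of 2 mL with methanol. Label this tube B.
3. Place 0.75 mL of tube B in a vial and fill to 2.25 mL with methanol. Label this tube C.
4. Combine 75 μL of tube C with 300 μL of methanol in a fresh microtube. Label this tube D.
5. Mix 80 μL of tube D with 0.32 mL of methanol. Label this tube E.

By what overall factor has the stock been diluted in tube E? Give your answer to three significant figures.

7.50 × 10^3

Step 1: 300 μL + 1200 μL = 1500 μL total → factor 1500/300 = 5
Step 2: 0.1 mL brought to 2 mL → factor 2/0.1 = 20
Step 3: 0.75 mL brought to 2.25 mL → factor 2.25/0.75 = 3
Step 4: 75 μL + 300 μL = 375 μL total → factor 375/75 = 5
Step 5: 80 μL + 0.32 mL = 400 μL total → factor 400/80 = 5
Overall dilution factor = 5 × 20 × 3 × 5 × 5 = 7500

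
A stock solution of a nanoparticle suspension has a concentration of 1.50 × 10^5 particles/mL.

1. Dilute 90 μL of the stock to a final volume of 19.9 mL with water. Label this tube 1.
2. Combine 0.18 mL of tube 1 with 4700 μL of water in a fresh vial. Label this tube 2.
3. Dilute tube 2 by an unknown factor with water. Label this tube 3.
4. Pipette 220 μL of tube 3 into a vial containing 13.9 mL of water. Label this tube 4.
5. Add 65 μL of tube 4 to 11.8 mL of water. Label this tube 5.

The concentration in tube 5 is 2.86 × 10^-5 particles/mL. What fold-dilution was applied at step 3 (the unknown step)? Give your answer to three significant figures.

Step 1: 90 μL brought to 19.9 mL → factor 19900/90 = 221.11
Step 2: 0.18 mL + 4700 μL = 4.88 mL total → factor 4.88/0.18 = 27.111
Step 3: unknown factor x
Step 4: 220 μL + 13.9 mL = 14120 μL total → factor 14120/220 = 64.182
Step 5: 65 μL + 11.8 mL = 11865 μL total → factor 11865/65 = 182.54
Product of known-step factors = 7.023 × 10^7
Overall factor = 1.50 × 10^5 particles/mL / (2.86 × 10^-5 particles/mL) = 5.2448 × 10^9
x = 5.2448 × 10^9 / 7.023 × 10^7 = 74.7

74.7-fold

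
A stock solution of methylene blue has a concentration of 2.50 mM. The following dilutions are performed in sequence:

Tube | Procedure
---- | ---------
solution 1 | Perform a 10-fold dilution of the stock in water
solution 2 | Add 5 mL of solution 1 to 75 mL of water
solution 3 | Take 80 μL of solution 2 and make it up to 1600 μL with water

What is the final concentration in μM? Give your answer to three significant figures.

Step 1: 10-fold → factor 10
Step 2: 5 mL + 75 mL = 80 mL total → factor 80/5 = 16
Step 3: 80 μL brought to 1600 μL → factor 1600/80 = 20
Overall dilution factor = 10 × 16 × 20 = 3200
Final = 2.50 mM / 3200 = 0.0007813 mM = 0.781 μM

0.781 μM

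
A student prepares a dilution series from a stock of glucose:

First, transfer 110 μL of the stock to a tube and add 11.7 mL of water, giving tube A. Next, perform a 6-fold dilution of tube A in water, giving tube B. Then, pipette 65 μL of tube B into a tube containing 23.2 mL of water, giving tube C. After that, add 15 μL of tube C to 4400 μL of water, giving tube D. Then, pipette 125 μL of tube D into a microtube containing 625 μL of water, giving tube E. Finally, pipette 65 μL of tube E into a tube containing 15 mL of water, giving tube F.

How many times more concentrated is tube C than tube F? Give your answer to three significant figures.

4.09 × 10^5

Step 1: 110 μL + 11.7 mL = 11810 μL total → factor 11810/110 = 107.36
Step 2: 6-fold → factor 6
Step 3: 65 μL + 23.2 mL = 23265 μL total → factor 23265/65 = 357.92
Step 4: 15 μL + 4400 μL = 4415 μL total → factor 4415/15 = 294.33
Step 5: 125 μL + 625 μL = 750 μL total → factor 750/125 = 6
Step 6: 65 μL + 15 mL = 15065 μL total → factor 15065/65 = 231.77
Dilution factor to tube C = 2.3057 × 10^5; to tube F = 9.4372 × 10^10
[tube C]/[tube F] = (factor to tube F)/(factor to tube C) = 9.4372 × 10^10/2.3057 × 10^5 = 4.09 × 10^5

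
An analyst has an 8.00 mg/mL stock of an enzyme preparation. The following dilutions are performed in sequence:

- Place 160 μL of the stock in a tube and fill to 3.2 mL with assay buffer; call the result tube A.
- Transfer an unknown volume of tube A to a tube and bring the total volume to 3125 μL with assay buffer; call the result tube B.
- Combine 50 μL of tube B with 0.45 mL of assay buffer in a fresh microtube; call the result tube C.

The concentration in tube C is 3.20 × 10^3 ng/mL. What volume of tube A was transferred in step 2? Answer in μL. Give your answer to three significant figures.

Step 1: 160 μL brought to 3.2 mL → factor 3200/160 = 20
Step 2: v brought to 3125 μL → factor = 3125 μL/v
Step 3: 50 μL + 0.45 mL = 500 μL total → factor 500/50 = 10
Product of known-step factors = 200
Overall factor = 8.00 mg/mL / (3.20 × 10^3 ng/mL) = 2500
Step-2 factor = 2500 / 200 = 12.5
v = 3125 μL / 12.5 = 250 μL

250 μL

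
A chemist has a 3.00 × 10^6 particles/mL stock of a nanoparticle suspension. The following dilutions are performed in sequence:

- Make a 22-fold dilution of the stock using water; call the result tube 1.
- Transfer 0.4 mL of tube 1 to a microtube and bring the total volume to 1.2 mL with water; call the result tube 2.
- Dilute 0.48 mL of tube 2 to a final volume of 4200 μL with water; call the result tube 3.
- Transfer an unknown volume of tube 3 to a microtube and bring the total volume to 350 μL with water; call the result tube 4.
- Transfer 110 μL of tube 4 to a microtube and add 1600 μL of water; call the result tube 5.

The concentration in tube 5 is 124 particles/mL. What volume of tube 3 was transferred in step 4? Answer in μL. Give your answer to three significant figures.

130 μL

Step 1: 22-fold → factor 22
Step 2: 0.4 mL brought to 1.2 mL → factor 1.2/0.4 = 3
Step 3: 0.48 mL brought to 4200 μL → factor 4.2/0.48 = 8.75
Step 4: v brought to 350 μL → factor = 350 μL/v
Step 5: 110 μL + 1600 μL = 1710 μL total → factor 1710/110 = 15.545
Product of known-step factors = 8977.5
Overall factor = 3.00 × 10^6 particles/mL / (124 particles/mL) = 24194
Step-4 factor = 24194 / 8977.5 = 2.6949
v = 350 μL / 2.6949 = 130 μL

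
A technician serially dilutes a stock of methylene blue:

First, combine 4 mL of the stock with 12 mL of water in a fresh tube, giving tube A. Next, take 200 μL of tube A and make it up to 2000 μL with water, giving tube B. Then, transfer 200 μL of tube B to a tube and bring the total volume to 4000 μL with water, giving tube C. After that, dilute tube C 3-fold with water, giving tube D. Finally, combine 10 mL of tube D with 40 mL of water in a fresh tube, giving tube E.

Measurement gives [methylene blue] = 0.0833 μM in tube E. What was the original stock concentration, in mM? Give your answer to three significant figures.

1.00 mM

Step 1: 4 mL + 12 mL = 16 mL total → factor 16/4 = 4
Step 2: 200 μL brought to 2000 μL → factor 2000/200 = 10
Step 3: 200 μL brought to 4000 μL → factor 4000/200 = 20
Step 4: 3-fold → factor 3
Step 5: 10 mL + 40 mL = 50 mL total → factor 50/10 = 5
Overall dilution factor = 4 × 10 × 20 × 3 × 5 = 12000
Stock = 0.0833 μM × 12000 = 999.6 μM = 1.00 mM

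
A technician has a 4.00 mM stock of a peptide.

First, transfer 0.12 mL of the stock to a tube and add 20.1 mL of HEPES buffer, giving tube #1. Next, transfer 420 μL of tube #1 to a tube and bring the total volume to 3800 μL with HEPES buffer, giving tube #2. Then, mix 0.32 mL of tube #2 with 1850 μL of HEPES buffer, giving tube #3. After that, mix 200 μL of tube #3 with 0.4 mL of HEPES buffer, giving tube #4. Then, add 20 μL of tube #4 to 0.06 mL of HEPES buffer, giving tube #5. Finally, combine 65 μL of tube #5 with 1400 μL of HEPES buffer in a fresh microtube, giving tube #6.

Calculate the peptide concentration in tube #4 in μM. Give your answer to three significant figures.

0.129 μM

Step 1: 0.12 mL + 20.1 mL = 20.22 mL total → factor 20.22/0.12 = 168.5
Step 2: 420 μL brought to 3800 μL → factor 3800/420 = 9.0476
Step 3: 0.32 mL + 1850 μL = 2.17 mL total → factor 2.17/0.32 = 6.7812
Step 4: 200 μL + 0.4 mL = 600 μL total → factor 600/200 = 3
Dilution factor through tube #4 = 168.5 × 9.0476 × 6.7812 × 3 = 31015
[tube #4] = 4.00 mM / 31015 = 0.0001290 mM = 0.129 μM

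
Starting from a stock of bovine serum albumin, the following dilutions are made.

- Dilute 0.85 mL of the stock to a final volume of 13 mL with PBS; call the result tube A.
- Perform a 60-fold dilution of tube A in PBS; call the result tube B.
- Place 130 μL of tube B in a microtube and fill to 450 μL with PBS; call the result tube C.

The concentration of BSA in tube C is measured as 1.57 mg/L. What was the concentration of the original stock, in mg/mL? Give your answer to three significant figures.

Step 1: 0.85 mL brought to 13 mL → factor 13/0.85 = 15.294
Step 2: 60-fold → factor 60
Step 3: 130 μL brought to 450 μL → factor 450/130 = 3.4615
Overall dilution factor = 15.294 × 60 × 3.4615 = 3176.5
Stock = 1.57 mg/L × 3176.5 = 4987 mg/L = 4.99 mg/mL

4.99 mg/mL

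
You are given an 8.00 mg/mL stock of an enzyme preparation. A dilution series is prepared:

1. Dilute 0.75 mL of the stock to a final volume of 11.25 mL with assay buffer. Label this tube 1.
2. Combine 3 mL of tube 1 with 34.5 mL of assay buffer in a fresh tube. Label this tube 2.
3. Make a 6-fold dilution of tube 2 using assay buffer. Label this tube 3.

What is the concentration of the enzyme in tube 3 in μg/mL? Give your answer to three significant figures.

Step 1: 0.75 mL brought to 11.25 mL → factor 11.25/0.75 = 15
Step 2: 3 mL + 34.5 mL = 37.5 mL total → factor 37.5/3 = 12.5
Step 3: 6-fold → factor 6
Overall dilution factor = 15 × 12.5 × 6 = 1125
Final = 8.00 mg/mL / 1125 = 0.007111 mg/mL = 7.11 μg/mL

7.11 μg/mL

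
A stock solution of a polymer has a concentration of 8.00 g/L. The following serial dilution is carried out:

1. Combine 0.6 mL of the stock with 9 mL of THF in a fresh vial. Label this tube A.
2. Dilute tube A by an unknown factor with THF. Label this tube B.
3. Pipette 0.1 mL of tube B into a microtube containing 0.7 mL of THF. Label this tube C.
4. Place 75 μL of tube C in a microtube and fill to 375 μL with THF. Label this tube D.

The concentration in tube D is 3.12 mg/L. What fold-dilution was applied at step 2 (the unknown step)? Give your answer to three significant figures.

4.01-fold

Step 1: 0.6 mL + 9 mL = 9.6 mL total → factor 9.6/0.6 = 16
Step 2: unknown factor x
Step 3: 0.1 mL + 0.7 mL = 0.8 mL total → factor 0.8/0.1 = 8
Step 4: 75 μL brought to 375 μL → factor 375/75 = 5
Product of known-step factors = 640
Overall factor = 8.00 g/L / (3.12 mg/L) = 2564.1
x = 2564.1 / 640 = 4.01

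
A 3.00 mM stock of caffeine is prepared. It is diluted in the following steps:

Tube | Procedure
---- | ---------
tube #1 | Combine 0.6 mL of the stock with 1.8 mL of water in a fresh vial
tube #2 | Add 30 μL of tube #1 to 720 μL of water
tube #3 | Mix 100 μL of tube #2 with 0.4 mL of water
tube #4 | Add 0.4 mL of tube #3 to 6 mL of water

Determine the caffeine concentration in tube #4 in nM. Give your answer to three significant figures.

375 nM

Step 1: 0.6 mL + 1.8 mL = 2.4 mL total → factor 2.4/0.6 = 4
Step 2: 30 μL + 720 μL = 750 μL total → factor 750/30 = 25
Step 3: 100 μL + 0.4 mL = 500 μL total → factor 500/100 = 5
Step 4: 0.4 mL + 6 mL = 6.4 mL total → factor 6.4/0.4 = 16
Overall dilution factor = 4 × 25 × 5 × 16 = 8000
Final = 3.00 mM / 8000 = 0.0003750 mM = 375 nM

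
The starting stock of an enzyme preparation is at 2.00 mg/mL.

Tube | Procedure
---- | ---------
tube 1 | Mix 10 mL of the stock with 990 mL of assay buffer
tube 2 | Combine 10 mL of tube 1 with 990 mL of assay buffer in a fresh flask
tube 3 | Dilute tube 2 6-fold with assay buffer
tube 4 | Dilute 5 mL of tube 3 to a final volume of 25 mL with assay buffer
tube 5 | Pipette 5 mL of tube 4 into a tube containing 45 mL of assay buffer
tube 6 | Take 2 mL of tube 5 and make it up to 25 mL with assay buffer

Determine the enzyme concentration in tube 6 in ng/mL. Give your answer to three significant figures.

0.0533 ng/mL

Step 1: 10 mL + 990 mL = 1000 mL total → factor 1000/10 = 100
Step 2: 10 mL + 990 mL = 1000 mL total → factor 1000/10 = 100
Step 3: 6-fold → factor 6
Step 4: 5 mL brought to 25 mL → factor 25/5 = 5
Step 5: 5 mL + 45 mL = 50 mL total → factor 50/5 = 10
Step 6: 2 mL brought to 25 mL → factor 25/2 = 12.5
Overall dilution factor = 100 × 100 × 6 × 5 × 10 × 12.5 = 3.75 × 10^7
Final = 2.00 mg/mL / 3.75 × 10^7 = 5.333 × 10^-8 mg/mL = 0.0533 ng/mL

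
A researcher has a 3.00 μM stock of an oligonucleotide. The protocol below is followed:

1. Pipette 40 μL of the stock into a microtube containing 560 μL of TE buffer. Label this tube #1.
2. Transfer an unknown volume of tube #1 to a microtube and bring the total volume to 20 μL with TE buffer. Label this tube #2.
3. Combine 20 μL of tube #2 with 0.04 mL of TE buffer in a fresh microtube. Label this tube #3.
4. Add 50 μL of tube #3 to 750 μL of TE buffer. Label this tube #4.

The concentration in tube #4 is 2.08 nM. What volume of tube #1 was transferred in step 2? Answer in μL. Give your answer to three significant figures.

9.98 μL

Step 1: 40 μL + 560 μL = 600 μL total → factor 600/40 = 15
Step 2: v brought to 20 μL → factor = 20 μL/v
Step 3: 20 μL + 0.04 mL = 60 μL total → factor 60/20 = 3
Step 4: 50 μL + 750 μL = 800 μL total → factor 800/50 = 16
Product of known-step factors = 720
Overall factor = 3.00 μM / (2.08 nM) = 1442.3
Step-2 factor = 1442.3 / 720 = 2.0032
v = 20 μL / 2.0032 = 9.98 μL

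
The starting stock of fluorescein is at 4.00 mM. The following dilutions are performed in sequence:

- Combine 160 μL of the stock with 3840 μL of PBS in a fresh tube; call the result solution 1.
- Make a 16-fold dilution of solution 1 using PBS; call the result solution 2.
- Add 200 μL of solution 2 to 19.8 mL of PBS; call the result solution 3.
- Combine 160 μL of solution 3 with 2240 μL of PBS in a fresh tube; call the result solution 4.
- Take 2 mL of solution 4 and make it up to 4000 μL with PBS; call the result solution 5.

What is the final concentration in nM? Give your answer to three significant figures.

Step 1: 160 μL + 3840 μL = 4000 μL total → factor 4000/160 = 25
Step 2: 16-fold → factor 16
Step 3: 200 μL + 19.8 mL = 20000 μL total → factor 20000/200 = 100
Step 4: 160 μL + 2240 μL = 2400 μL total → factor 2400/160 = 15
Step 5: 2 mL brought to 4000 μL → factor 4/2 = 2
Overall dilution factor = 25 × 16 × 100 × 15 × 2 = 1.2 × 10^6
Final = 4.00 mM / 1.2 × 10^6 = 3.333 × 10^-6 mM = 3.33 nM

3.33 nM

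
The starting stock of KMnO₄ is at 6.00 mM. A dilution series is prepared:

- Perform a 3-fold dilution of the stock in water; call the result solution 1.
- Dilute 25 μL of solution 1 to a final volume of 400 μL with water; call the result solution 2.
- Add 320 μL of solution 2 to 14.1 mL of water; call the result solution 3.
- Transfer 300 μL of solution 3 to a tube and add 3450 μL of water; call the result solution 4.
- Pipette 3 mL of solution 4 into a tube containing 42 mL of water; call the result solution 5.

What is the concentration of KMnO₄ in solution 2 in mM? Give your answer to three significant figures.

Step 1: 3-fold → factor 3
Step 2: 25 μL brought to 400 μL → factor 400/25 = 16
Dilution factor through solution 2 = 3 × 16 = 48
[solution 2] = 6.00 mM / 48 = 0.125 mM

0.125 mM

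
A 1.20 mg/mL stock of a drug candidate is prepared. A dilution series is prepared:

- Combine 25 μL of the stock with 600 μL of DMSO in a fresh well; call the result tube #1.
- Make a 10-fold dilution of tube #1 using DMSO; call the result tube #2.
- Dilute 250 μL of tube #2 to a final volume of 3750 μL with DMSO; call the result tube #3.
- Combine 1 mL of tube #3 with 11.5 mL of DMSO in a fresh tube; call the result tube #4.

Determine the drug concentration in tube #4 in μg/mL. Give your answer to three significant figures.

0.0256 μg/mL

Step 1: 25 μL + 600 μL = 625 μL total → factor 625/25 = 25
Step 2: 10-fold → factor 10
Step 3: 250 μL brought to 3750 μL → factor 3750/250 = 15
Step 4: 1 mL + 11.5 mL = 12.5 mL total → factor 12.5/1 = 12.5
Overall dilution factor = 25 × 10 × 15 × 12.5 = 46875
Final = 1.20 mg/mL / 46875 = 2.560 × 10^-5 mg/mL = 0.0256 μg/mL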